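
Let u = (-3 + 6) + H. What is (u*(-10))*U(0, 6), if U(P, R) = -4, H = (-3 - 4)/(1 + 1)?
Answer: -20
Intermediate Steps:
H = -7/2 ≈ -3.5000
u = -1/2 (u = (-3 + 6) - 7/2 = 3 - 7/2 = -1/2 ≈ -0.50000)
(u*(-10))*U(0, 6) = -1/2*(-10)*(-4) = 5*(-4) = -20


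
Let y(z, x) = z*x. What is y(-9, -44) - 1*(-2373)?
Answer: 2769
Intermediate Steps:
y(z, x) = x*z
y(-9, -44) - 1*(-2373) = -44*(-9) - 1*(-2373) = 396 + 2373 = 2769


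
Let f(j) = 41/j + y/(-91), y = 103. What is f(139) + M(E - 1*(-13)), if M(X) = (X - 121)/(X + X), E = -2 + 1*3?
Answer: -235693/50596 ≈ -4.6583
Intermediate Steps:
f(j) = -103/91 + 41/j (f(j) = 41/j + 103/(-91) = 41/j + 103*(-1/91) = 41/j - 103/91 = -103/91 + 41/j)
E = 1 (E = -2 + 3 = 1)
M(X) = (-121 + X)/(2*X) (M(X) = (-121 + X)/((2*X)) = (-121 + X)*(1/(2*X)) = (-121 + X)/(2*X))
f(139) + M(E - 1*(-13)) = (-103/91 + 41/139) + (-121 + (1 - 1*(-13)))/(2*(1 - 1*(-13))) = (-103/91 + 41*(1/139)) + (-121 + (1 + 13))/(2*(1 + 13)) = (-103/91 + 41/139) + (1/2)*(-121 + 14)/14 = -10586/12649 + (1/2)*(1/14)*(-107) = -10586/12649 - 107/28 = -235693/50596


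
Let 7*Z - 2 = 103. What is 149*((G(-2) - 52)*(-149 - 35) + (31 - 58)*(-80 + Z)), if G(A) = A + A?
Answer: 1796791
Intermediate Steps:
Z = 15 (Z = 2/7 + (⅐)*103 = 2/7 + 103/7 = 15)
G(A) = 2*A
149*((G(-2) - 52)*(-149 - 35) + (31 - 58)*(-80 + Z)) = 149*((2*(-2) - 52)*(-149 - 35) + (31 - 58)*(-80 + 15)) = 149*((-4 - 52)*(-184) - 27*(-65)) = 149*(-56*(-184) + 1755) = 149*(10304 + 1755) = 149*12059 = 1796791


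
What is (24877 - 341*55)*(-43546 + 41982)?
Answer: -9574808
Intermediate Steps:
(24877 - 341*55)*(-43546 + 41982) = (24877 - 18755)*(-1564) = 6122*(-1564) = -9574808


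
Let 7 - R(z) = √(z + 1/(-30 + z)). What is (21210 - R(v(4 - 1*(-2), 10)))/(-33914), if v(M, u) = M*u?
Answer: -21203/33914 - √54030/1017420 ≈ -0.62543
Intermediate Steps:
R(z) = 7 - √(z + 1/(-30 + z))
(21210 - R(v(4 - 1*(-2), 10)))/(-33914) = (21210 - (7 - √((1 + ((4 - 1*(-2))*10)*(-30 + (4 - 1*(-2))*10))/(-30 + (4 - 1*(-2))*10))))/(-33914) = (21210 - (7 - √((1 + ((4 + 2)*10)*(-30 + (4 + 2)*10))/(-30 + (4 + 2)*10))))*(-1/33914) = (21210 - (7 - √((1 + (6*10)*(-30 + 6*10))/(-30 + 6*10))))*(-1/33914) = (21210 - (7 - √((1 + 60*(-30 + 60))/(-30 + 60))))*(-1/33914) = (21210 - (7 - √((1 + 60*30)/30)))*(-1/33914) = (21210 - (7 - √((1 + 1800)/30)))*(-1/33914) = (21210 - (7 - √((1/30)*1801)))*(-1/33914) = (21210 - (7 - √(1801/30)))*(-1/33914) = (21210 - (7 - √54030/30))*(-1/33914) = (21210 + (-7 + √54030/30))*(-1/33914) = (21203 + √54030/30)*(-1/33914) = -21203/33914 - √54030/1017420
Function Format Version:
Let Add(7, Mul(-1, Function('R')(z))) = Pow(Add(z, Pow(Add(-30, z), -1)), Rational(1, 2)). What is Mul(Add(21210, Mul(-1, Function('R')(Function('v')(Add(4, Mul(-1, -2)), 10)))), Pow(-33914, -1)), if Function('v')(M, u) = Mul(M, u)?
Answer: Add(Rational(-21203, 33914), Mul(Rational(-1, 1017420), Pow(54030, Rational(1, 2)))) ≈ -0.62543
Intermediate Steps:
Function('R')(z) = Add(7, Mul(-1, Pow(Add(z, Pow(Add(-30, z), -1)), Rational(1, 2))))
Mul(Add(21210, Mul(-1, Function('R')(Function('v')(Add(4, Mul(-1, -2)), 10)))), Pow(-33914, -1)) = Mul(Add(21210, Mul(-1, Add(7, Mul(-1, Pow(Mul(Pow(Add(-30, Mul(Add(4, Mul(-1, -2)), 10)), -1), Add(1, Mul(Mul(Add(4, Mul(-1, -2)), 10), Add(-30, Mul(Add(4, Mul(-1, -2)), 10))))), Rational(1, 2)))))), Pow(-33914, -1)) = Mul(Add(21210, Mul(-1, Add(7, Mul(-1, Pow(Mul(Pow(Add(-30, Mul(Add(4, 2), 10)), -1), Add(1, Mul(Mul(Add(4, 2), 10), Add(-30, Mul(Add(4, 2), 10))))), Rational(1, 2)))))), Rational(-1, 33914)) = Mul(Add(21210, Mul(-1, Add(7, Mul(-1, Pow(Mul(Pow(Add(-30, Mul(6, 10)), -1), Add(1, Mul(Mul(6, 10), Add(-30, Mul(6, 10))))), Rational(1, 2)))))), Rational(-1, 33914)) = Mul(Add(21210, Mul(-1, Add(7, Mul(-1, Pow(Mul(Pow(Add(-30, 60), -1), Add(1, Mul(60, Add(-30, 60)))), Rational(1, 2)))))), Rational(-1, 33914)) = Mul(Add(21210, Mul(-1, Add(7, Mul(-1, Pow(Mul(Pow(30, -1), Add(1, Mul(60, 30))), Rational(1, 2)))))), Rational(-1, 33914)) = Mul(Add(21210, Mul(-1, Add(7, Mul(-1, Pow(Mul(Rational(1, 30), Add(1, 1800)), Rational(1, 2)))))), Rational(-1, 33914)) = Mul(Add(21210, Mul(-1, Add(7, Mul(-1, Pow(Mul(Rational(1, 30), 1801), Rational(1, 2)))))), Rational(-1, 33914)) = Mul(Add(21210, Mul(-1, Add(7, Mul(-1, Pow(Rational(1801, 30), Rational(1, 2)))))), Rational(-1, 33914)) = Mul(Add(21210, Mul(-1, Add(7, Mul(-1, Mul(Rational(1, 30), Pow(54030, Rational(1, 2))))))), Rational(-1, 33914)) = Mul(Add(21210, Mul(-1, Add(7, Mul(Rational(-1, 30), Pow(54030, Rational(1, 2)))))), Rational(-1, 33914)) = Mul(Add(21210, Add(-7, Mul(Rational(1, 30), Pow(54030, Rational(1, 2))))), Rational(-1, 33914)) = Mul(Add(21203, Mul(Rational(1, 30), Pow(54030, Rational(1, 2)))), Rational(-1, 33914)) = Add(Rational(-21203, 33914), Mul(Rational(-1, 1017420), Pow(54030, Rational(1, 2))))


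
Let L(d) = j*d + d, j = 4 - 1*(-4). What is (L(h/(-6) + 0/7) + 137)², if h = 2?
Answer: 17956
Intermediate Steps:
j = 8 (j = 4 + 4 = 8)
L(d) = 9*d (L(d) = 8*d + d = 9*d)
(L(h/(-6) + 0/7) + 137)² = (9*(2/(-6) + 0/7) + 137)² = (9*(2*(-⅙) + 0*(⅐)) + 137)² = (9*(-⅓ + 0) + 137)² = (9*(-⅓) + 137)² = (-3 + 137)² = 134² = 17956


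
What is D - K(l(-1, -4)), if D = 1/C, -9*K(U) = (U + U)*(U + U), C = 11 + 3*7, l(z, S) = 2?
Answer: 521/288 ≈ 1.8090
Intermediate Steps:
C = 32 (C = 11 + 21 = 32)
K(U) = -4*U²/9 (K(U) = -(U + U)*(U + U)/9 = -2*U*2*U/9 = -4*U²/9)
D = 1/32 ≈ 0.031250
D - K(l(-1, -4)) = 1/32 - (-4)*2²/9 = 1/32 - (-4)*4/9 = 1/32 - 1*(-16/9) = 1/32 + 16/9 = 521/288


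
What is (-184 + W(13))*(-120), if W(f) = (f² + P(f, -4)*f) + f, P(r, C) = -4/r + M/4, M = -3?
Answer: 1890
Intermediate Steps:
P(r, C) = -¾ - 4/r (P(r, C) = -4/r - 3/4 = -4/r - 3*¼ = -4/r - ¾ = -¾ - 4/r)
W(f) = f + f² + f*(-¾ - 4/f) (W(f) = (f² + (-¾ - 4/f)*f) + f = (f² + f*(-¾ - 4/f)) + f = f + f² + f*(-¾ - 4/f))
(-184 + W(13))*(-120) = (-184 + (-4 + 13² + (¼)*13))*(-120) = (-184 + (-4 + 169 + 13/4))*(-120) = (-184 + 673/4)*(-120) = -63/4*(-120) = 1890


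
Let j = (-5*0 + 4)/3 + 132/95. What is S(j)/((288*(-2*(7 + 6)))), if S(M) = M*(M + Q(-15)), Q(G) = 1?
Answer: -102917/76026600 ≈ -0.0013537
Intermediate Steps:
j = 776/285 (j = (0 + 4)*(⅓) + 132*(1/95) = 4*(⅓) + 132/95 = 4/3 + 132/95 = 776/285 ≈ 2.7228)
S(M) = M*(1 + M) (S(M) = M*(M + 1) = M*(1 + M))
S(j)/((288*(-2*(7 + 6)))) = (776*(1 + 776/285)/285)/((288*(-2*(7 + 6)))) = ((776/285)*(1061/285))/((288*(-2*13))) = 823336/(81225*((288*(-26)))) = (823336/81225)/(-7488) = (823336/81225)*(-1/7488) = -102917/76026600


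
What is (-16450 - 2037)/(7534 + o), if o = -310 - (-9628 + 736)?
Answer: -18487/16116 ≈ -1.1471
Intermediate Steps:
o = 8582 (o = -310 - 1*(-8892) = -310 + 8892 = 8582)
(-16450 - 2037)/(7534 + o) = (-16450 - 2037)/(7534 + 8582) = -18487/16116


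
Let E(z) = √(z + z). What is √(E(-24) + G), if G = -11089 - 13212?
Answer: √(-24301 + 4*I*√3) ≈ 0.022 + 155.89*I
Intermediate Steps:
E(z) = √2*√z (E(z) = √(2*z) = √2*√z)
G = -24301
√(E(-24) + G) = √(√2*√(-24) - 24301) = √(√2*(2*I*√6) - 24301) = √(4*I*√3 - 24301) = √(-24301 + 4*I*√3)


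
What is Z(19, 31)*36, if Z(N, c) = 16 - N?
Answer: -108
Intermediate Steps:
Z(19, 31)*36 = (16 - 1*19)*36 = (16 - 19)*36 = -3*36 = -108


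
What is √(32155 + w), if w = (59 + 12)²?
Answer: 2*√9299 ≈ 192.86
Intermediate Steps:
w = 5041 (w = 71² = 5041)
√(32155 + w) = √(32155 + 5041) = √37196 = 2*√9299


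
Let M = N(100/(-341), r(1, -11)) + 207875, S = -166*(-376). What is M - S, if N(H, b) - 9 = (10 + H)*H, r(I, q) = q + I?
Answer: 16914833508/116281 ≈ 1.4547e+5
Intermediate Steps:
r(I, q) = I + q
N(H, b) = 9 + H*(10 + H) (N(H, b) = 9 + (10 + H)*H = 9 + H*(10 + H))
S = 62416
M = 24172628404/116281 (M = (9 + (100/(-341))² + 10*(100/(-341))) + 207875 = (9 + (100*(-1/341))² + 10*(100*(-1/341))) + 207875 = (9 + (-100/341)² + 10*(-100/341)) + 207875 = (9 + 10000/116281 - 1000/341) + 207875 = 715529/116281 + 207875 = 24172628404/116281 ≈ 2.0788e+5)
M - S = 24172628404/116281 - 1*62416 = 24172628404/116281 - 62416 = 16914833508/116281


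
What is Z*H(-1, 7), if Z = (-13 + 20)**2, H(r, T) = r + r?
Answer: -98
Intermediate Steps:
H(r, T) = 2*r
Z = 49 (Z = 7**2 = 49)
Z*H(-1, 7) = 49*(2*(-1)) = 49*(-2) = -98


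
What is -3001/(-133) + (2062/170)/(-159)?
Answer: 40421392/1797495 ≈ 22.488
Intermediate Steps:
-3001/(-133) + (2062/170)/(-159) = -3001*(-1/133) + (2062*(1/170))*(-1/159) = 3001/133 + (1031/85)*(-1/159) = 3001/133 - 1031/13515 = 40421392/1797495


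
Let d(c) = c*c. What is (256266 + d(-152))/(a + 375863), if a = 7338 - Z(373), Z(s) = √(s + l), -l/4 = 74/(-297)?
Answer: 3179529442089/4361237279002 + 83811*√3665541/4361237279002 ≈ 0.72908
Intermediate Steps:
d(c) = c²
l = 296/297 (l = -296/(-297) = -296*(-1)/297 = -4*(-74/297) = 296/297 ≈ 0.99663)
Z(s) = √(296/297 + s) (Z(s) = √(s + 296/297) = √(296/297 + s))
a = 7338 - √3665541/99 (a = 7338 - √(9768 + 9801*373)/99 = 7338 - √(9768 + 3655773)/99 = 7338 - √3665541/99 ≈ 7318.7)
(256266 + d(-152))/(a + 375863) = (256266 + (-152)²)/((7338 - √3665541/99) + 375863) = (256266 + 23104)/(383201 - √3665541/99) = 279370/(383201 - √3665541/99)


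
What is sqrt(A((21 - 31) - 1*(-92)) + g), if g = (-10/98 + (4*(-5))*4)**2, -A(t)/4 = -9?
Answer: 377*sqrt(109)/49 ≈ 80.326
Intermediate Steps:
A(t) = 36 (A(t) = -4*(-9) = 36)
g = 15405625/2401 (g = (-10*1/98 - 20*4)**2 = (-5/49 - 80)**2 = (-3925/49)**2 = 15405625/2401 ≈ 6416.3)
sqrt(A((21 - 31) - 1*(-92)) + g) = sqrt(36 + 15405625/2401) = sqrt(15492061/2401) = 377*sqrt(109)/49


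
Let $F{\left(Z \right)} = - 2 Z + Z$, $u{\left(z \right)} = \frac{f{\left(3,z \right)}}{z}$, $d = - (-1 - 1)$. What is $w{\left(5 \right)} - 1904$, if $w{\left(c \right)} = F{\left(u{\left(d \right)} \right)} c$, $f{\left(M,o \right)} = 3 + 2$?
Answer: $- \frac{3833}{2} \approx -1916.5$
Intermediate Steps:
$f{\left(M,o \right)} = 5$
$d = 2$ ($d = \left(-1\right) \left(-2\right) = 2$)
$u{\left(z \right)} = \frac{5}{z}$
$F{\left(Z \right)} = - Z$
$w{\left(c \right)} = - \frac{5 c}{2}$ ($w{\left(c \right)} = - \frac{5}{2} c = \left(-1\right) \frac{5}{2} c = - \frac{5 c}{2}$)
$w{\left(5 \right)} - 1904 = \left(- \frac{5}{2}\right) 5 - 1904 = - \frac{25}{2} - 1904 = - \frac{3833}{2}$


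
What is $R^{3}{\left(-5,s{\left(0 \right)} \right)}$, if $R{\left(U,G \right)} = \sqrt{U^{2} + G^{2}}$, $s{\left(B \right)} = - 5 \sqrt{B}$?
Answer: $125$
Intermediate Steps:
$R{\left(U,G \right)} = \sqrt{G^{2} + U^{2}}$
$R^{3}{\left(-5,s{\left(0 \right)} \right)} = \left(\sqrt{\left(- 5 \sqrt{0}\right)^{2} + \left(-5\right)^{2}}\right)^{3} = \left(\sqrt{\left(\left(-5\right) 0\right)^{2} + 25}\right)^{3} = \left(\sqrt{0^{2} + 25}\right)^{3} = \left(\sqrt{0 + 25}\right)^{3} = \left(\sqrt{25}\right)^{3} = 5^{3} = 125$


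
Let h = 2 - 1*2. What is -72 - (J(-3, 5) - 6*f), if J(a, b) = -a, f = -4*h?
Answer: -75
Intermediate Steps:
h = 0 (h = 2 - 2 = 0)
f = 0 (f = -4*0 = 0)
-72 - (J(-3, 5) - 6*f) = -72 - (-1*(-3) - 6*0) = -72 - (3 + 0) = -72 - 1*3 = -72 - 3 = -75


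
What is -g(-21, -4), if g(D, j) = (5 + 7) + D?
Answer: 9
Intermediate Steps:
g(D, j) = 12 + D
-g(-21, -4) = -(12 - 21) = -1*(-9) = 9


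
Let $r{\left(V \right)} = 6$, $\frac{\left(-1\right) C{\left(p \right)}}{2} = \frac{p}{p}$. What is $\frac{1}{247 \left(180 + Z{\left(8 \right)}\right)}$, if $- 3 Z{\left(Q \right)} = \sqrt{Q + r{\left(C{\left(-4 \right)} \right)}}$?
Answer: $\frac{810}{36010871} + \frac{3 \sqrt{14}}{72021742} \approx 2.2649 \cdot 10^{-5}$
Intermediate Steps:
$C{\left(p \right)} = -2$ ($C{\left(p \right)} = - 2 \frac{p}{p} = \left(-2\right) 1 = -2$)
$Z{\left(Q \right)} = - \frac{\sqrt{6 + Q}}{3}$ ($Z{\left(Q \right)} = - \frac{\sqrt{Q + 6}}{3} = - \frac{\sqrt{6 + Q}}{3}$)
$\frac{1}{247 \left(180 + Z{\left(8 \right)}\right)} = \frac{1}{247 \left(180 - \frac{\sqrt{6 + 8}}{3}\right)} = \frac{1}{247 \left(180 - \frac{\sqrt{14}}{3}\right)} = \frac{1}{44460 - \frac{247 \sqrt{14}}{3}}$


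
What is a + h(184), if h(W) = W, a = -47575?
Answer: -47391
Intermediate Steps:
a + h(184) = -47575 + 184 = -47391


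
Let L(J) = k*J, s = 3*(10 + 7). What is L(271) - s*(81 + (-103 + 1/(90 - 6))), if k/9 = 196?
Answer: 13416631/28 ≈ 4.7917e+5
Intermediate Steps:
s = 51 (s = 3*17 = 51)
k = 1764 (k = 9*196 = 1764)
L(J) = 1764*J
L(271) - s*(81 + (-103 + 1/(90 - 6))) = 1764*271 - 51*(81 + (-103 + 1/(90 - 6))) = 478044 - 51*(81 + (-103 + 1/84)) = 478044 - 51*(81 - 8651/84) = 478044 - 51*(-1847)/84 = 478044 - 1*(-31399/28) = 478044 + 31399/28 = 13416631/28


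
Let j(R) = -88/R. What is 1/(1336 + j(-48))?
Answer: 6/8027 ≈ 0.00074748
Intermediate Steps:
1/(1336 + j(-48)) = 1/(1336 - 88/(-48)) = 1/(1336 - 88*(-1/48)) = 1/(1336 + 11/6) = 1/(8027/6) = 6/8027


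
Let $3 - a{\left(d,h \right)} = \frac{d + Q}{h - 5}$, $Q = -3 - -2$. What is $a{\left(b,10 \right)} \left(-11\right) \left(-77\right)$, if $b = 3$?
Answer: $\frac{11011}{5} \approx 2202.2$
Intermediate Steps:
$Q = -1$ ($Q = -3 + 2 = -1$)
$a{\left(d,h \right)} = 3 - \frac{-1 + d}{-5 + h}$ ($a{\left(d,h \right)} = 3 - \frac{d - 1}{h - 5} = 3 - \frac{-1 + d}{-5 + h}$)
$a{\left(b,10 \right)} \left(-11\right) \left(-77\right) = \frac{-14 - 3 + 3 \cdot 10}{-5 + 10} \left(-11\right) \left(-77\right) = \frac{-14 - 3 + 30}{5} \left(-11\right) \left(-77\right) = \frac{1}{5} \cdot 13 \left(-11\right) \left(-77\right) = \frac{13}{5} \left(-11\right) \left(-77\right) = \left(- \frac{143}{5}\right) \left(-77\right) = \frac{11011}{5}$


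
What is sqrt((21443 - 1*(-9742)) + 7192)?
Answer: sqrt(38377) ≈ 195.90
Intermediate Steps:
sqrt((21443 - 1*(-9742)) + 7192) = sqrt((21443 + 9742) + 7192) = sqrt(31185 + 7192) = sqrt(38377)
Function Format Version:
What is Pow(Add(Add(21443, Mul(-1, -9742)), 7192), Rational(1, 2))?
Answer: Pow(38377, Rational(1, 2)) ≈ 195.90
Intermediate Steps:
Pow(Add(Add(21443, Mul(-1, -9742)), 7192), Rational(1, 2)) = Pow(Add(Add(21443, 9742), 7192), Rational(1, 2)) = Pow(Add(31185, 7192), Rational(1, 2)) = Pow(38377, Rational(1, 2))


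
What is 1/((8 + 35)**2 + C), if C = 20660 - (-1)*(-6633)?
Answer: 1/15876 ≈ 6.2988e-5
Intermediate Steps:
C = 14027 (C = 20660 - 1*6633 = 20660 - 6633 = 14027)
1/((8 + 35)**2 + C) = 1/((8 + 35)**2 + 14027) = 1/(43**2 + 14027) = 1/(1849 + 14027) = 1/15876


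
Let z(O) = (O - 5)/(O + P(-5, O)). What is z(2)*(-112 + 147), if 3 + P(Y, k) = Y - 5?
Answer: 105/11 ≈ 9.5455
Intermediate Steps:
P(Y, k) = -8 + Y (P(Y, k) = -3 + (Y - 5) = -3 + (-5 + Y) = -8 + Y)
z(O) = (-5 + O)/(-13 + O) (z(O) = (O - 5)/(O + (-8 - 5)) = (-5 + O)/(O - 13) = (-5 + O)/(-13 + O))
z(2)*(-112 + 147) = ((-5 + 2)/(-13 + 2))*(-112 + 147) = (-3/(-11))*35 = -1/11*(-3)*35 = (3/11)*35 = 105/11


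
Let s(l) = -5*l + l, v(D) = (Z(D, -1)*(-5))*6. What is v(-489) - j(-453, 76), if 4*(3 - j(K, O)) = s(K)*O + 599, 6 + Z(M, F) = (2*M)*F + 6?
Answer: 20939/4 ≈ 5234.8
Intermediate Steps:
Z(M, F) = 2*F*M (Z(M, F) = -6 + ((2*M)*F + 6) = -6 + (2*F*M + 6) = -6 + (6 + 2*F*M) = 2*F*M)
v(D) = 60*D (v(D) = ((2*(-1)*D)*(-5))*6 = (-2*D*(-5))*6 = (10*D)*6 = 60*D)
s(l) = -4*l
j(K, O) = -587/4 + K*O (j(K, O) = 3 - ((-4*K)*O + 599)/4 = 3 - (-4*K*O + 599)/4 = 3 - (599 - 4*K*O)/4 = 3 + (-599/4 + K*O) = -587/4 + K*O)
v(-489) - j(-453, 76) = 60*(-489) - (-587/4 - 453*76) = -29340 - (-587/4 - 34428) = -29340 - 1*(-138299/4) = -29340 + 138299/4 = 20939/4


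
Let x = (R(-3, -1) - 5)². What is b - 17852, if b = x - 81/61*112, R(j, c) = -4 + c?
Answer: -1091944/61 ≈ -17901.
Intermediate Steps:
x = 100 (x = ((-4 - 1) - 5)² = (-5 - 5)² = (-10)² = 100)
b = -2972/61 (b = 100 - 81/61*112 = 100 - 9072/61 = -2972/61 ≈ -48.721)
b - 17852 = -2972/61 - 17852 = -1091944/61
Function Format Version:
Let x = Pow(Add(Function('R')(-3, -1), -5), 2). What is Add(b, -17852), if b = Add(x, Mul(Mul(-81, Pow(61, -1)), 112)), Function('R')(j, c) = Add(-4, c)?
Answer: Rational(-1091944, 61) ≈ -17901.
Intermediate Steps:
x = 100 (x = Pow(Add(Add(-4, -1), -5), 2) = Pow(Add(-5, -5), 2) = Pow(-10, 2) = 100)
b = Rational(-2972, 61) (b = Add(100, Mul(Mul(-81, Pow(61, -1)), 112)) = Add(100, Mul(Mul(-81, Rational(1, 61)), 112)) = Add(100, Mul(Rational(-81, 61), 112)) = Add(100, Rational(-9072, 61)) = Rational(-2972, 61) ≈ -48.721)
Add(b, -17852) = Add(Rational(-2972, 61), -17852) = Rational(-1091944, 61)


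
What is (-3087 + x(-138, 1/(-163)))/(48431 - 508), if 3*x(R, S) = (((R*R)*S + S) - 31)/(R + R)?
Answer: -208304885/3233939886 ≈ -0.064412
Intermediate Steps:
x(R, S) = (-31 + S + S*R²)/(6*R) (x(R, S) = ((((R*R)*S + S) - 31)/(R + R))/3 = (((R²*S + S) - 31)/((2*R)))/3 = (((S*R² + S) - 31)*(1/(2*R)))/3 = (((S + S*R²) - 31)*(1/(2*R)))/3 = ((-31 + S + S*R²)*(1/(2*R)))/3 = ((-31 + S + S*R²)/(2*R))/3 = (-31 + S + S*R²)/(6*R))
(-3087 + x(-138, 1/(-163)))/(48431 - 508) = (-3087 + (⅙)*(-31 + 1/(-163) + (-138)²/(-163))/(-138))/(48431 - 508) = (-3087 + (⅙)*(-1/138)*(-31 - 1/163 - 1/163*19044))/47923 = (-3087 + (⅙)*(-1/138)*(-31 - 1/163 - 19044/163))*(1/47923) = (-3087 + (⅙)*(-1/138)*(-24098/163))*(1/47923) = (-3087 + 12049/67482)*(1/47923) = -208304885/67482*1/47923 = -208304885/3233939886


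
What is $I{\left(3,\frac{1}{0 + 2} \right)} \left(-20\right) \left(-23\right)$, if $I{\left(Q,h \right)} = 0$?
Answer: $0$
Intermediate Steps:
$I{\left(3,\frac{1}{0 + 2} \right)} \left(-20\right) \left(-23\right) = 0 \left(-20\right) \left(-23\right) = 0 \left(-23\right) = 0$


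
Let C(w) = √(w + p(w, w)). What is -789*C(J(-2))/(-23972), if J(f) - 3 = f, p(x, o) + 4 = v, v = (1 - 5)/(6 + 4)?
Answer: 789*I*√85/119860 ≈ 0.060689*I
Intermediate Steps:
v = -⅖ (v = -4/10 = -4*⅒ = -⅖ ≈ -0.40000)
p(x, o) = -22/5 (p(x, o) = -4 - ⅖ = -22/5)
J(f) = 3 + f
C(w) = √(-22/5 + w) (C(w) = √(w - 22/5) = √(-22/5 + w))
-789*C(J(-2))/(-23972) = -789*√(-110 + 25*(3 - 2))/5/(-23972) = -789*√(-110 + 25*1)/5*(-1/23972) = -789*√(-110 + 25)/5*(-1/23972) = -789*√(-85)/5*(-1/23972) = -789*I*√85/5*(-1/23972) = 789*I*√85/119860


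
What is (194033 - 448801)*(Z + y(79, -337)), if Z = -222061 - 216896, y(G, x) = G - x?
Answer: 111726213488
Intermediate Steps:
Z = -438957
(194033 - 448801)*(Z + y(79, -337)) = (194033 - 448801)*(-438957 + (79 - 1*(-337))) = -254768*(-438957 + (79 + 337)) = -254768*(-438957 + 416) = -254768*(-438541) = 111726213488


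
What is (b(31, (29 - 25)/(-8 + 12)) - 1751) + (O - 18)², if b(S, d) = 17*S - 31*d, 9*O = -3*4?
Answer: -7931/9 ≈ -881.22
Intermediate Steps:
O = -4/3 (O = (-3*4)/9 = (⅑)*(-12) = -4/3 ≈ -1.3333)
b(S, d) = -31*d + 17*S
(b(31, (29 - 25)/(-8 + 12)) - 1751) + (O - 18)² = ((-31*(29 - 25)/(-8 + 12) + 17*31) - 1751) + (-4/3 - 18)² = ((-124/4 + 527) - 1751) + (-58/3)² = ((-124/4 + 527) - 1751) + 3364/9 = ((-31*1 + 527) - 1751) + 3364/9 = ((-31 + 527) - 1751) + 3364/9 = (496 - 1751) + 3364/9 = -1255 + 3364/9 = -7931/9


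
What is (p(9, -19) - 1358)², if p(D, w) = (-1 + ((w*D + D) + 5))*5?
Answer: 4613904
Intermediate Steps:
p(D, w) = 20 + 5*D + 5*D*w (p(D, w) = (-1 + ((D*w + D) + 5))*5 = (-1 + ((D + D*w) + 5))*5 = (-1 + (5 + D + D*w))*5 = (4 + D + D*w)*5 = 20 + 5*D + 5*D*w)
(p(9, -19) - 1358)² = ((20 + 5*9 + 5*9*(-19)) - 1358)² = ((20 + 45 - 855) - 1358)² = (-790 - 1358)² = (-2148)² = 4613904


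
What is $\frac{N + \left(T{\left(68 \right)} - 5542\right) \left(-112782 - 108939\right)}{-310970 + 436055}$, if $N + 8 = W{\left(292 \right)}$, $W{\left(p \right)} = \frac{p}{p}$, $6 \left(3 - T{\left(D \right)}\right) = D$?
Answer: $\frac{246125090}{25017} \approx 9838.3$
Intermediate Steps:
$T{\left(D \right)} = 3 - \frac{D}{6}$
$W{\left(p \right)} = 1$
$N = -7$ ($N = -8 + 1 = -7$)
$\frac{N + \left(T{\left(68 \right)} - 5542\right) \left(-112782 - 108939\right)}{-310970 + 436055} = \frac{-7 + \left(\left(3 - \frac{34}{3}\right) - 5542\right) \left(-112782 - 108939\right)}{-310970 + 436055} = \frac{-7 + \left(\left(3 - \frac{34}{3}\right) - 5542\right) \left(-221721\right)}{125085} = \left(-7 + \left(- \frac{25}{3} - 5542\right) \left(-221721\right)\right) \frac{1}{125085} = \left(-7 - -1230625457\right) \frac{1}{125085} = \left(-7 + 1230625457\right) \frac{1}{125085} = 1230625450 \cdot \frac{1}{125085} = \frac{246125090}{25017}$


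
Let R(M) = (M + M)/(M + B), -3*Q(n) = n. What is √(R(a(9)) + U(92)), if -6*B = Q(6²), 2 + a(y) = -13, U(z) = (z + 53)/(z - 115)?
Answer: I*√357305/299 ≈ 1.9992*I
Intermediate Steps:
U(z) = (53 + z)/(-115 + z)
a(y) = -15 (a(y) = -2 - 13 = -15)
Q(n) = -n/3
B = 2 (B = -(-1)*6²/18 = -(-1)*36/18 = -⅙*(-12) = 2)
R(M) = 2*M/(2 + M) (R(M) = (M + M)/(M + 2) = (2*M)/(2 + M) = 2*M/(2 + M))
√(R(a(9)) + U(92)) = √(2*(-15)/(2 - 15) + (53 + 92)/(-115 + 92)) = √(2*(-15)/(-13) + 145/(-23)) = √(2*(-15)*(-1/13) - 1/23*145) = √(30/13 - 145/23) = √(-1195/299) = I*√357305/299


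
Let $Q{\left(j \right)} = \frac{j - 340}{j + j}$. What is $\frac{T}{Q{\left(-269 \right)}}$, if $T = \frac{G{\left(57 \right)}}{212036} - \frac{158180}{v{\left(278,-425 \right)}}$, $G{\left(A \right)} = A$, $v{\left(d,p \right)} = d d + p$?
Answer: $- \frac{1288720339439}{708914059194} \approx -1.8179$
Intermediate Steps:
$v{\left(d,p \right)} = p + d^{2}$ ($v{\left(d,p \right)} = d^{2} + p = p + d^{2}$)
$Q{\left(j \right)} = \frac{-340 + j}{2 j}$
$T = - \frac{33535473517}{16296874924}$ ($T = \frac{57}{212036} - \frac{158180}{-425 + 278^{2}} = 57 \cdot \frac{1}{212036} - \frac{158180}{-425 + 77284} = \frac{57}{212036} - \frac{158180}{76859} = - \frac{33535473517}{16296874924} \approx -2.0578$)
$\frac{T}{Q{\left(-269 \right)}} = - \frac{33535473517}{16296874924 \frac{-340 - 269}{2 \left(-269\right)}} = - \frac{33535473517}{16296874924 \cdot \frac{1}{2} \left(- \frac{1}{269}\right) \left(-609\right)} = - \frac{33535473517}{16296874924 \cdot \frac{609}{538}} = \left(- \frac{33535473517}{16296874924}\right) \frac{538}{609} = - \frac{1288720339439}{708914059194}$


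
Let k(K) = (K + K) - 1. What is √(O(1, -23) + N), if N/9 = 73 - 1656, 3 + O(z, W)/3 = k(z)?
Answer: I*√14253 ≈ 119.39*I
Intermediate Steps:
k(K) = -1 + 2*K (k(K) = 2*K - 1 = -1 + 2*K)
O(z, W) = -12 + 6*z (O(z, W) = -9 + 3*(-1 + 2*z) = -9 + (-3 + 6*z) = -12 + 6*z)
N = -14247 (N = 9*(73 - 1656) = 9*(-1583) = -14247)
√(O(1, -23) + N) = √((-12 + 6*1) - 14247) = √((-12 + 6) - 14247) = √(-6 - 14247) = √(-14253) = I*√14253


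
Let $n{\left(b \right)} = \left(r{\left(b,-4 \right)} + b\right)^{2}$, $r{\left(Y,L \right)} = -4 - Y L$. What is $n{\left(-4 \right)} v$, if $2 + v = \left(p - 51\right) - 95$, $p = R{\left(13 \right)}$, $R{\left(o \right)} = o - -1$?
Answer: $-77184$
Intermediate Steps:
$R{\left(o \right)} = 1 + o$ ($R{\left(o \right)} = o + 1 = 1 + o$)
$p = 14$ ($p = 1 + 13 = 14$)
$r{\left(Y,L \right)} = -4 - L Y$
$n{\left(b \right)} = \left(-4 + 5 b\right)^{2}$ ($n{\left(b \right)} = \left(\left(-4 - - 4 b\right) + b\right)^{2} = \left(\left(-4 + 4 b\right) + b\right)^{2} = \left(-4 + 5 b\right)^{2}$)
$v = -134$ ($v = -2 + \left(\left(14 - 51\right) - 95\right) = -2 - 132 = -134$)
$n{\left(-4 \right)} v = \left(-4 + 5 \left(-4\right)\right)^{2} \left(-134\right) = \left(-4 - 20\right)^{2} \left(-134\right) = \left(-24\right)^{2} \left(-134\right) = 576 \left(-134\right) = -77184$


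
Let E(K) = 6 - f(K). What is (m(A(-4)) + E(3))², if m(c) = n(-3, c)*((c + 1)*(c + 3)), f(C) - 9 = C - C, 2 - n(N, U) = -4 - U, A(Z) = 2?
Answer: 13689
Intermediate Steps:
n(N, U) = 6 + U (n(N, U) = 2 - (-4 - U) = 2 + (4 + U) = 6 + U)
f(C) = 9 (f(C) = 9 + (C - C) = 9 + 0 = 9)
E(K) = -3 (E(K) = 6 - 1*9 = 6 - 9 = -3)
m(c) = (1 + c)*(3 + c)*(6 + c) (m(c) = (6 + c)*((c + 1)*(c + 3)) = (6 + c)*((1 + c)*(3 + c)) = (1 + c)*(3 + c)*(6 + c))
(m(A(-4)) + E(3))² = ((6 + 2)*(3 + 2² + 4*2) - 3)² = (8*(3 + 4 + 8) - 3)² = (8*15 - 3)² = (120 - 3)² = 117² = 13689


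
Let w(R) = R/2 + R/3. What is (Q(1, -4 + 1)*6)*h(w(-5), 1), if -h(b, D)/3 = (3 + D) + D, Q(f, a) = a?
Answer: 270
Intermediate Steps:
w(R) = 5*R/6 (w(R) = R*(½) + R*(⅓) = R/2 + R/3 = 5*R/6)
h(b, D) = -9 - 6*D (h(b, D) = -3*((3 + D) + D) = -3*(3 + 2*D) = -9 - 6*D)
(Q(1, -4 + 1)*6)*h(w(-5), 1) = ((-4 + 1)*6)*(-9 - 6*1) = (-3*6)*(-9 - 6) = -18*(-15) = 270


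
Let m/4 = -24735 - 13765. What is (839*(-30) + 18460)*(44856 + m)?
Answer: 732356240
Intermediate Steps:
m = -154000 (m = 4*(-24735 - 13765) = 4*(-38500) = -154000)
(839*(-30) + 18460)*(44856 + m) = (839*(-30) + 18460)*(44856 - 154000) = (-25170 + 18460)*(-109144) = -6710*(-109144) = 732356240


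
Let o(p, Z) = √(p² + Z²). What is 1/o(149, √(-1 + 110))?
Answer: √22310/22310 ≈ 0.0066950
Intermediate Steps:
o(p, Z) = √(Z² + p²)
1/o(149, √(-1 + 110)) = 1/(√((√(-1 + 110))² + 149²)) = 1/(√((√109)² + 22201)) = 1/(√(109 + 22201)) = 1/(√22310) = √22310/22310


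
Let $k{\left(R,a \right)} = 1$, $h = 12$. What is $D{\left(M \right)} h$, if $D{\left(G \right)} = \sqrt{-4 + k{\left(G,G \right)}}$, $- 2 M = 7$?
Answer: $12 i \sqrt{3} \approx 20.785 i$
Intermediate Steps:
$M = - \frac{7}{2}$ ($M = \left(- \frac{1}{2}\right) 7 = - \frac{7}{2} \approx -3.5$)
$D{\left(G \right)} = i \sqrt{3}$ ($D{\left(G \right)} = \sqrt{-4 + 1} = \sqrt{-3} = i \sqrt{3}$)
$D{\left(M \right)} h = i \sqrt{3} \cdot 12 = 12 i \sqrt{3}$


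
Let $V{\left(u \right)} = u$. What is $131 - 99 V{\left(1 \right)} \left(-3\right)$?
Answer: $428$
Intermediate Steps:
$131 - 99 V{\left(1 \right)} \left(-3\right) = 131 - 99 \cdot 1 \left(-3\right) = 131 - -297 = 131 + 297 = 428$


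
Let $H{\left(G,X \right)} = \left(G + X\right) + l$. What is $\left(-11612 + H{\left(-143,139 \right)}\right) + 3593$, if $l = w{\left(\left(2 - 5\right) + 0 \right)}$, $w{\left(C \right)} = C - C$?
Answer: $-8023$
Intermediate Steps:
$w{\left(C \right)} = 0$
$l = 0$
$H{\left(G,X \right)} = G + X$ ($H{\left(G,X \right)} = \left(G + X\right) + 0 = G + X$)
$\left(-11612 + H{\left(-143,139 \right)}\right) + 3593 = \left(-11612 + \left(-143 + 139\right)\right) + 3593 = \left(-11612 - 4\right) + 3593 = -11616 + 3593 = -8023$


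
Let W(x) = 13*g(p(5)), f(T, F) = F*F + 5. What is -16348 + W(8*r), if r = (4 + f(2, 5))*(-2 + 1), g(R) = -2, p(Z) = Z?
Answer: -16374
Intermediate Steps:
f(T, F) = 5 + F**2 (f(T, F) = F**2 + 5 = 5 + F**2)
r = -34 (r = (4 + (5 + 5**2))*(-2 + 1) = (4 + (5 + 25))*(-1) = (4 + 30)*(-1) = 34*(-1) = -34)
W(x) = -26 (W(x) = 13*(-2) = -26)
-16348 + W(8*r) = -16348 - 26 = -16374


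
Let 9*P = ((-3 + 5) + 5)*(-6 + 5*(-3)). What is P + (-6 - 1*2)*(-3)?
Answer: 23/3 ≈ 7.6667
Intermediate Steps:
P = -49/3 (P = (((-3 + 5) + 5)*(-6 + 5*(-3)))/9 = ((2 + 5)*(-6 - 15))/9 = (7*(-21))/9 = (⅑)*(-147) = -49/3 ≈ -16.333)
P + (-6 - 1*2)*(-3) = -49/3 + (-6 - 1*2)*(-3) = -49/3 + (-6 - 2)*(-3) = -49/3 - 8*(-3) = -49/3 + 24 = 23/3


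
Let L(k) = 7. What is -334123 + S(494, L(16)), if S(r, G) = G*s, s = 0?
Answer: -334123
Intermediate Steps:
S(r, G) = 0 (S(r, G) = G*0 = 0)
-334123 + S(494, L(16)) = -334123 + 0 = -334123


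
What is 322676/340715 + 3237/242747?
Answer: 79431525427/82707544105 ≈ 0.96039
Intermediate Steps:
322676/340715 + 3237/242747 = 79431525427/82707544105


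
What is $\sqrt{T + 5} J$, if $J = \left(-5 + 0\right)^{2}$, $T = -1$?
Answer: $50$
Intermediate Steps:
$J = 25$ ($J = \left(-5\right)^{2} = 25$)
$\sqrt{T + 5} J = \sqrt{-1 + 5} \cdot 25 = \sqrt{4} \cdot 25 = 2 \cdot 25 = 50$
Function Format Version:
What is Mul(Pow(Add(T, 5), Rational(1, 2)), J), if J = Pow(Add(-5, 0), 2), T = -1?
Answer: 50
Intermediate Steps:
J = 25 (J = Pow(-5, 2) = 25)
Mul(Pow(Add(T, 5), Rational(1, 2)), J) = Mul(Pow(Add(-1, 5), Rational(1, 2)), 25) = Mul(Pow(4, Rational(1, 2)), 25) = Mul(2, 25) = 50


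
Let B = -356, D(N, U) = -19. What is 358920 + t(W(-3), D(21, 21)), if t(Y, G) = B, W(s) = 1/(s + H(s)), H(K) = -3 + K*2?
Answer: 358564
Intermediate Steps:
H(K) = -3 + 2*K
W(s) = 1/(-3 + 3*s) (W(s) = 1/(s + (-3 + 2*s)) = 1/(-3 + 3*s))
t(Y, G) = -356
358920 + t(W(-3), D(21, 21)) = 358920 - 356 = 358564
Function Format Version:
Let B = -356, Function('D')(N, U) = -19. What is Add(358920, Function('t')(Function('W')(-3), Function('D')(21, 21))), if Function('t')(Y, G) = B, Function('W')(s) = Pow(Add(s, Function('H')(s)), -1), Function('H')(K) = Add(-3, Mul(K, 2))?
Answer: 358564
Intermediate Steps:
Function('H')(K) = Add(-3, Mul(2, K))
Function('W')(s) = Pow(Add(-3, Mul(3, s)), -1) (Function('W')(s) = Pow(Add(s, Add(-3, Mul(2, s))), -1) = Pow(Add(-3, Mul(3, s)), -1))
Function('t')(Y, G) = -356
Add(358920, Function('t')(Function('W')(-3), Function('D')(21, 21))) = Add(358920, -356) = 358564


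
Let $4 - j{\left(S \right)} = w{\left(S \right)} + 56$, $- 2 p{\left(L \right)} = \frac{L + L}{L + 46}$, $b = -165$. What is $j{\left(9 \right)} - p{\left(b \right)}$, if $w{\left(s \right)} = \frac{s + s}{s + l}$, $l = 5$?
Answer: $- \frac{6176}{119} \approx -51.899$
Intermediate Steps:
$w{\left(s \right)} = \frac{2 s}{5 + s}$ ($w{\left(s \right)} = \frac{s + s}{s + 5} = \frac{2 s}{5 + s}$)
$p{\left(L \right)} = - \frac{L}{46 + L}$ ($p{\left(L \right)} = - \frac{\left(L + L\right) \frac{1}{L + 46}}{2} = - \frac{2 L \frac{1}{46 + L}}{2} = - \frac{L}{46 + L}$)
$j{\left(S \right)} = -52 - \frac{2 S}{5 + S}$ ($j{\left(S \right)} = 4 - \left(\frac{2 S}{5 + S} + 56\right) = 4 - \left(56 + \frac{2 S}{5 + S}\right) = -52 - \frac{2 S}{5 + S}$)
$j{\left(9 \right)} - p{\left(b \right)} = \frac{2 \left(-130 - 243\right)}{5 + 9} - \left(-1\right) \left(-165\right) \frac{1}{46 - 165} = \frac{2 \left(-130 - 243\right)}{14} - \left(-1\right) \left(-165\right) \frac{1}{-119} = 2 \cdot \frac{1}{14} \left(-373\right) - \left(-1\right) \left(-165\right) \left(- \frac{1}{119}\right) = - \frac{373}{7} - - \frac{165}{119} = - \frac{373}{7} + \frac{165}{119} = - \frac{6176}{119}$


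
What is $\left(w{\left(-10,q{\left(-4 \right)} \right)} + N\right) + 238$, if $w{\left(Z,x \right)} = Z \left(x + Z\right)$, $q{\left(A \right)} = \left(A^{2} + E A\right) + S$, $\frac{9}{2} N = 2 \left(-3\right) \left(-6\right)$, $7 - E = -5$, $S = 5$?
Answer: $616$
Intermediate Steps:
$E = 12$ ($E = 7 - -5 = 7 + 5 = 12$)
$N = 8$ ($N = \frac{2 \cdot 2 \left(-3\right) \left(-6\right)}{9} = \frac{2 \left(\left(-6\right) \left(-6\right)\right)}{9} = \frac{2}{9} \cdot 36 = 8$)
$q{\left(A \right)} = 5 + A^{2} + 12 A$ ($q{\left(A \right)} = \left(A^{2} + 12 A\right) + 5 = 5 + A^{2} + 12 A$)
$w{\left(Z,x \right)} = Z \left(Z + x\right)$
$\left(w{\left(-10,q{\left(-4 \right)} \right)} + N\right) + 238 = \left(- 10 \left(-10 + \left(5 + \left(-4\right)^{2} + 12 \left(-4\right)\right)\right) + 8\right) + 238 = \left(- 10 \left(-10 + \left(5 + 16 - 48\right)\right) + 8\right) + 238 = \left(- 10 \left(-10 - 27\right) + 8\right) + 238 = \left(\left(-10\right) \left(-37\right) + 8\right) + 238 = \left(370 + 8\right) + 238 = 378 + 238 = 616$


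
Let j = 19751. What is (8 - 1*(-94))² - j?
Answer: -9347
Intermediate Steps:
(8 - 1*(-94))² - j = (8 - 1*(-94))² - 1*19751 = (8 + 94)² - 19751 = 102² - 19751 = 10404 - 19751 = -9347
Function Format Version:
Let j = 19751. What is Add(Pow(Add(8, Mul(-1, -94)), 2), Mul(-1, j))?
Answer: -9347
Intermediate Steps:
Add(Pow(Add(8, Mul(-1, -94)), 2), Mul(-1, j)) = Add(Pow(Add(8, Mul(-1, -94)), 2), Mul(-1, 19751)) = Add(Pow(Add(8, 94), 2), -19751) = Add(Pow(102, 2), -19751) = Add(10404, -19751) = -9347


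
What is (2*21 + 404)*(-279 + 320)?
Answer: 18286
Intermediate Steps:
(2*21 + 404)*(-279 + 320) = (42 + 404)*41 = 446*41 = 18286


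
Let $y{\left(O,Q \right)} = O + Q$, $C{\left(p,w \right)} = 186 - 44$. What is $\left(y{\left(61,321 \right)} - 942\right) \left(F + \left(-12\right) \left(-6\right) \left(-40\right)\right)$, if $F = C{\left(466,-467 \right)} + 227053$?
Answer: $-125616400$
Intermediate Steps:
$C{\left(p,w \right)} = 142$ ($C{\left(p,w \right)} = 186 - 44 = 142$)
$F = 227195$ ($F = 142 + 227053 = 227195$)
$\left(y{\left(61,321 \right)} - 942\right) \left(F + \left(-12\right) \left(-6\right) \left(-40\right)\right) = \left(\left(61 + 321\right) - 942\right) \left(227195 + \left(-12\right) \left(-6\right) \left(-40\right)\right) = \left(382 - 942\right) \left(227195 + 72 \left(-40\right)\right) = - 560 \left(227195 - 2880\right) = \left(-560\right) 224315 = -125616400$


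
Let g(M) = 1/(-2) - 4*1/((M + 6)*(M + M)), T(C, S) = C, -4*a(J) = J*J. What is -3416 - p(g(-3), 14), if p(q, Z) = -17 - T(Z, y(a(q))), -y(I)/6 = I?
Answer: -3385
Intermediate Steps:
a(J) = -J²/4 (a(J) = -J*J/4 = -J²/4)
y(I) = -6*I
g(M) = -½ - 2/(M*(6 + M)) (g(M) = 1*(-½) - 4*1/(2*M*(6 + M)) = -½ - 4*1/(2*M*(6 + M)) = -½ - 2/(M*(6 + M)))
p(q, Z) = -17 - Z
-3416 - p(g(-3), 14) = -3416 - (-17 - 1*14) = -3416 - (-17 - 14) = -3416 - 1*(-31) = -3416 + 31 = -3385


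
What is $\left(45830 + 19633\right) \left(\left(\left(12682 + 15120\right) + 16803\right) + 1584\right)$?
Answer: $3023670507$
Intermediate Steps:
$\left(45830 + 19633\right) \left(\left(\left(12682 + 15120\right) + 16803\right) + 1584\right) = 65463 \left(\left(27802 + 16803\right) + 1584\right) = 65463 \left(44605 + 1584\right) = 65463 \cdot 46189 = 3023670507$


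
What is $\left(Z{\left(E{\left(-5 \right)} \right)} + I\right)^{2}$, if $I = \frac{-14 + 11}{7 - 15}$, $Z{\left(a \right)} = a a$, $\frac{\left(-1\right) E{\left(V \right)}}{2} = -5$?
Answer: $\frac{644809}{64} \approx 10075.0$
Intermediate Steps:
$E{\left(V \right)} = 10$ ($E{\left(V \right)} = \left(-2\right) \left(-5\right) = 10$)
$Z{\left(a \right)} = a^{2}$
$I = \frac{3}{8}$ ($I = - \frac{3}{-8} = \left(-3\right) \left(- \frac{1}{8}\right) = \frac{3}{8} \approx 0.375$)
$\left(Z{\left(E{\left(-5 \right)} \right)} + I\right)^{2} = \left(10^{2} + \frac{3}{8}\right)^{2} = \left(100 + \frac{3}{8}\right)^{2} = \left(\frac{803}{8}\right)^{2} = \frac{644809}{64}$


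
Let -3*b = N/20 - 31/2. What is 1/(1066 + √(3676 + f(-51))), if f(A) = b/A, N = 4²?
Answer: 543660/577666849 - √956102610/577666849 ≈ 0.00088760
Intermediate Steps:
N = 16
b = 49/10 (b = -(16/20 - 31/2)/3 = -(16*(1/20) - 31*½)/3 = -(⅘ - 31/2)/3 = -⅓*(-147/10) = 49/10 ≈ 4.9000)
f(A) = 49/(10*A)
1/(1066 + √(3676 + f(-51))) = 1/(1066 + √(3676 + (49/10)/(-51))) = 1/(1066 + √(3676 + (49/10)*(-1/51))) = 1/(1066 + √(3676 - 49/510)) = 1/(1066 + √(1874711/510)) = 1/(1066 + √956102610/510)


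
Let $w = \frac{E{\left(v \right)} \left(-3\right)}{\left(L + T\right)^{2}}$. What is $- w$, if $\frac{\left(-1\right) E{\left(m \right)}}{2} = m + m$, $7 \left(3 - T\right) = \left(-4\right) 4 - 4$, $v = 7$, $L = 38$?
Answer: $- \frac{4116}{94249} \approx -0.043672$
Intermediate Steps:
$T = \frac{41}{7}$ ($T = 3 - \frac{\left(-4\right) 4 - 4}{7} = 3 - \frac{-16 - 4}{7} = 3 - - \frac{20}{7} = 3 + \frac{20}{7} = \frac{41}{7} \approx 5.8571$)
$E{\left(m \right)} = - 4 m$ ($E{\left(m \right)} = - 2 \left(m + m\right) = - 2 \cdot 2 m = - 4 m$)
$w = \frac{4116}{94249}$ ($w = \frac{\left(-4\right) 7 \left(-3\right)}{\left(38 + \frac{41}{7}\right)^{2}} = \frac{\left(-28\right) \left(-3\right)}{\left(\frac{307}{7}\right)^{2}} = \frac{84}{\frac{94249}{49}} = 84 \cdot \frac{49}{94249} = \frac{4116}{94249} \approx 0.043672$)
$- w = \left(-1\right) \frac{4116}{94249} = - \frac{4116}{94249}$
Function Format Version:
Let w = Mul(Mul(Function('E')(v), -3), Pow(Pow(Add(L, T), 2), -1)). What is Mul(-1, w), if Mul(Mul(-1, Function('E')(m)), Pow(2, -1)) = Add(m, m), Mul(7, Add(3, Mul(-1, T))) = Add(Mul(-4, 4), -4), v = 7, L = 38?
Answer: Rational(-4116, 94249) ≈ -0.043672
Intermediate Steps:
T = Rational(41, 7) (T = Add(3, Mul(Rational(-1, 7), Add(Mul(-4, 4), -4))) = Add(3, Mul(Rational(-1, 7), Add(-16, -4))) = Add(3, Mul(Rational(-1, 7), -20)) = Add(3, Rational(20, 7)) = Rational(41, 7) ≈ 5.8571)
Function('E')(m) = Mul(-4, m) (Function('E')(m) = Mul(-2, Add(m, m)) = Mul(-2, Mul(2, m)) = Mul(-4, m))
w = Rational(4116, 94249) (w = Mul(Mul(Mul(-4, 7), -3), Pow(Pow(Add(38, Rational(41, 7)), 2), -1)) = Mul(Mul(-28, -3), Pow(Pow(Rational(307, 7), 2), -1)) = Mul(84, Pow(Rational(94249, 49), -1)) = Mul(84, Rational(49, 94249)) = Rational(4116, 94249) ≈ 0.043672)
Mul(-1, w) = Mul(-1, Rational(4116, 94249)) = Rational(-4116, 94249)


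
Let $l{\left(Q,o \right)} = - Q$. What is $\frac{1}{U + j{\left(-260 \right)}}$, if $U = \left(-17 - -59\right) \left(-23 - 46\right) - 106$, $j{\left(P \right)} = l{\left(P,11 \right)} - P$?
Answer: $- \frac{1}{2484} \approx -0.00040258$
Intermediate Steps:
$j{\left(P \right)} = - 2 P$ ($j{\left(P \right)} = - P - P = - 2 P$)
$U = -3004$ ($U = \left(-17 + 59\right) \left(-69\right) - 106 = 42 \left(-69\right) - 106 = -2898 - 106 = -3004$)
$\frac{1}{U + j{\left(-260 \right)}} = \frac{1}{-3004 - -520} = \frac{1}{-3004 + 520} = \frac{1}{-2484} = - \frac{1}{2484}$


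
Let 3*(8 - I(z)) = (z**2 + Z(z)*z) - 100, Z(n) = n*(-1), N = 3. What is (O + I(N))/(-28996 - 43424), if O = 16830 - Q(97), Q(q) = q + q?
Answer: -12508/54315 ≈ -0.23029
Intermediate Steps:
Q(q) = 2*q
Z(n) = -n
O = 16636 (O = 16830 - 2*97 = 16830 - 1*194 = 16830 - 194 = 16636)
I(z) = 124/3 (I(z) = 8 - ((z**2 + (-z)*z) - 100)/3 = 8 - ((z**2 - z**2) - 100)/3 = 8 - (0 - 100)/3 = 8 - 1/3*(-100) = 8 + 100/3 = 124/3)
(O + I(N))/(-28996 - 43424) = (16636 + 124/3)/(-28996 - 43424) = (50032/3)/(-72420) = (50032/3)*(-1/72420) = -12508/54315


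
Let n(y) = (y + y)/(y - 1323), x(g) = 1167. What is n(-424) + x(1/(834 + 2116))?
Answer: 2039597/1747 ≈ 1167.5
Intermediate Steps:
n(y) = 2*y/(-1323 + y) (n(y) = (2*y)/(-1323 + y) = 2*y/(-1323 + y))
n(-424) + x(1/(834 + 2116)) = 2*(-424)/(-1323 - 424) + 1167 = 2*(-424)/(-1747) + 1167 = 2*(-424)*(-1/1747) + 1167 = 848/1747 + 1167 = 2039597/1747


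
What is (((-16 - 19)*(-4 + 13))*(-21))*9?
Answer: 59535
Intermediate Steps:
(((-16 - 19)*(-4 + 13))*(-21))*9 = (-35*9*(-21))*9 = -315*(-21)*9 = 6615*9 = 59535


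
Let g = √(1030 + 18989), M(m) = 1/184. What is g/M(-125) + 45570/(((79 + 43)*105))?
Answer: 217/61 + 184*√20019 ≈ 26037.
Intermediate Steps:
M(m) = 1/184
g = √20019 ≈ 141.49
g/M(-125) + 45570/(((79 + 43)*105)) = √20019/(1/184) + 45570/(((79 + 43)*105)) = √20019*184 + 45570/((122*105)) = 184*√20019 + 45570/12810 = 184*√20019 + 45570*(1/12810) = 184*√20019 + 217/61 = 217/61 + 184*√20019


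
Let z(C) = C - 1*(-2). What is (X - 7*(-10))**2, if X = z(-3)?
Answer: 4761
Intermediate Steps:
z(C) = 2 + C (z(C) = C + 2 = 2 + C)
X = -1 (X = 2 - 3 = -1)
(X - 7*(-10))**2 = (-1 - 7*(-10))**2 = (-1 + 70)**2 = 69**2 = 4761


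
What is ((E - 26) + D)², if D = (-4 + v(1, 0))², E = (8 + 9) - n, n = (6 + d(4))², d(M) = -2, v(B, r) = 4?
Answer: 625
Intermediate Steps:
n = 16 (n = (6 - 2)² = 4² = 16)
E = 1 (E = (8 + 9) - 1*16 = 17 - 16 = 1)
D = 0 (D = (-4 + 4)² = 0² = 0)
((E - 26) + D)² = ((1 - 26) + 0)² = (-25 + 0)² = (-25)² = 625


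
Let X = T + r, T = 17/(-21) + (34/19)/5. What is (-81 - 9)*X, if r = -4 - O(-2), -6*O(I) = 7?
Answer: 39321/133 ≈ 295.65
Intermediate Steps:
O(I) = -7/6 (O(I) = -1/6*7 = -7/6)
T = -901/1995 (T = 17*(-1/21) + (34*(1/19))*(1/5) = -17/21 + (34/19)*(1/5) = -17/21 + 34/95 = -901/1995 ≈ -0.45163)
r = -17/6 (r = -4 - 1*(-7/6) = -4 + 7/6 = -17/6 ≈ -2.8333)
X = -4369/1330 (X = -901/1995 - 17/6 = -4369/1330 ≈ -3.2850)
(-81 - 9)*X = (-81 - 9)*(-4369/1330) = -90*(-4369/1330) = 39321/133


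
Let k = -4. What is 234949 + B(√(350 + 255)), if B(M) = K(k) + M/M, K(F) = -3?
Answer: 234947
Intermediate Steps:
B(M) = -2 (B(M) = -3 + M/M = -3 + 1 = -2)
234949 + B(√(350 + 255)) = 234949 - 2 = 234947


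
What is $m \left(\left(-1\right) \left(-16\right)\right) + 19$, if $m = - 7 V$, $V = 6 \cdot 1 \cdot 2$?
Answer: $-1325$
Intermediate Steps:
$V = 12$ ($V = 6 \cdot 2 = 12$)
$m = -84$ ($m = \left(-7\right) 12 = -84$)
$m \left(\left(-1\right) \left(-16\right)\right) + 19 = - 84 \left(\left(-1\right) \left(-16\right)\right) + 19 = \left(-84\right) 16 + 19 = -1344 + 19 = -1325$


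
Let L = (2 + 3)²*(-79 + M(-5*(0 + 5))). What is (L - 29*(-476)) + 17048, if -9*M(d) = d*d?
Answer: 244268/9 ≈ 27141.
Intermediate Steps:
M(d) = -d²/9 (M(d) = -d*d/9 = -d²/9)
L = -33400/9 (L = (2 + 3)²*(-79 - 25*(0 + 5)²/9) = 5²*(-79 - (-5*5)²/9) = 25*(-79 - ⅑*(-25)²) = 25*(-79 - ⅑*625) = 25*(-79 - 625/9) = 25*(-1336/9) = -33400/9 ≈ -3711.1)
(L - 29*(-476)) + 17048 = (-33400/9 - 29*(-476)) + 17048 = (-33400/9 + 13804) + 17048 = 90836/9 + 17048 = 244268/9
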